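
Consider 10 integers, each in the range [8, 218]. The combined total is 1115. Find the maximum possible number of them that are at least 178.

6

If k of the values are ≥ 178, the total is ≥ 178k + 8(10 − k).
Setting 178k + 8(10 − k) ≤ 1115 gives 170k ≤ 1035, so k ≤ 6.
k = 6 is achieved by 6 values at 178 and 4 at 8, total 1100; add 15 to one value (staying below 178) to reach 1115.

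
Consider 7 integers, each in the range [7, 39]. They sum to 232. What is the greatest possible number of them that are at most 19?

Each value at 19 or below falls at least 39 − 19 = 20 short of the ceiling 39.
The ceiling total is 7 × 39 = 273, and we need 232, so at most ⌊(273 − 232)/20⌋ = 2 can be that low.
k = 2 is achieved by 2 values at 19 and 5 at 39, total 233; lower one of the 39's by 1 (still > 19) to reach 232.

2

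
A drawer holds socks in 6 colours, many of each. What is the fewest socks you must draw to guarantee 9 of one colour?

49

You could draw 8 of every colour without reaching 9 of any — 48 in all.
One more forces 9 of some colour, so 48 + 1 = 49.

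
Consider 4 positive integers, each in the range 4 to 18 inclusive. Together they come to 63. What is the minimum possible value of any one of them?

9

To make one integer as small as possible, make the other 3 as large as possible.
The other 3 contribute at most 3 × 18 = 54, leaving at least 63 − 54 = 9.
Since 9 ≥ 4, this is achievable: one at 9 and 3 at 18.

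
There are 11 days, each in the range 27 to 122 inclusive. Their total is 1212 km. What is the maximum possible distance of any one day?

122

To make one day as large as possible, make the other 10 as small as possible.
The other 10 contribute at least 10 × 27 = 270, leaving at most 1212 − 270 = 942.
But each day is capped at 122, so the maximum is 122.
Achievable: one at 122 and the other 10 totalling 1090, which fits since 10 × 27 ≤ 1090 ≤ 10 × 122.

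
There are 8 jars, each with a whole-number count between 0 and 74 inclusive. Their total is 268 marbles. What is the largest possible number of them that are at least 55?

If k of the values are ≥ 55, the total is ≥ 55k + 0(8 − k).
Setting 55k + 0(8 − k) ≤ 268 gives 55k ≤ 268, so k ≤ 4.
k = 4 is achieved by 4 values at 55 and 4 at 0, total 220; add 48 to one value (staying below 55) to reach 268.

4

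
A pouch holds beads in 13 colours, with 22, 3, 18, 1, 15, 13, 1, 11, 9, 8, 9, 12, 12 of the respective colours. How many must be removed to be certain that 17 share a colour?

In the worst case you take as many as possible of each colour without reaching 17: 16 + 3 + 16 + 1 + 15 + 13 + 1 + 11 + 9 + 8 + 9 + 12 + 12 = 126.
The next one must give 17 of some colour, so 126 + 1 = 127.

127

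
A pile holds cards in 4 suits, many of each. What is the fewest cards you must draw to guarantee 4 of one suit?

13

You could draw 3 of every suit without reaching 4 of any — 12 in all.
One more forces 4 of some suit, so 12 + 1 = 13.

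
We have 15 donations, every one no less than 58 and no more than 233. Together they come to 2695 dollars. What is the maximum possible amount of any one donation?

Maximizing one value means minimizing the remaining 14.
The other 14 contribute at least 14 × 58 = 812, leaving at most 2695 − 812 = 1883.
But each donation is capped at 233, so the maximum is 233.
Achievable: one at 233 and the other 14 totalling 2462, which fits since 14 × 58 ≤ 2462 ≤ 14 × 233.

233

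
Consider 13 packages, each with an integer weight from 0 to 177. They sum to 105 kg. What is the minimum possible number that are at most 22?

If only k of them are at most 22, the other 13 − k are at least 23, so the total is at least (13 − k)·23 + k·0.
This is ≤ 105, so (13 − k)·23 + 0k ≤ 105, which gives k ≥ 9.
Exactly 9 works: 9 values at 0 and 4 at 23 total 92; raise one of the low values by 13 (still ≤ 22) to hit 105.

9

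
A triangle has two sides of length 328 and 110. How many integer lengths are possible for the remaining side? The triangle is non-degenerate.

The triangle inequality gives |328 − 110| < c < 328 + 110, i.e. 218 < c < 438.
So c can be any integer from 219 to 437: 219 values.

219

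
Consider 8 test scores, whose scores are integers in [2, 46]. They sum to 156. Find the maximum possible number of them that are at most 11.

6

Each value at 11 or below falls at least 46 − 11 = 35 short of the ceiling 46.
The ceiling total is 8 × 46 = 368, and we need 156, so at most ⌊(368 − 156)/35⌋ = 6 can be that low.
k = 6 is achieved by 6 values at 11 and 2 at 46, total 158; lower one of the 46's by 2 (still > 11) to reach 156.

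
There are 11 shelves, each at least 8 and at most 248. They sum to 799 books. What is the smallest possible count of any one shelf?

Minimizing one value means maximizing the remaining 10.
The other 10 can take up 10 × 248 = 2480 ≥ 799 − 8, so one shelf can sit at its floor of 8.
Achievable: one at 8 and the other 10 totalling 791, which fits since 10 × 8 ≤ 791 ≤ 10 × 248.

8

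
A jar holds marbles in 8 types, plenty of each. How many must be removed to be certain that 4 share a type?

25

In the worst case you draw 3 of each of the 8 types: 8 × 3 = 24.
One more forces 4 of some type, so 24 + 1 = 25.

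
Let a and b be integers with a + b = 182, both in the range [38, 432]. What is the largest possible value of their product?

8281

With a + b fixed, ab peaks when the two are closest together.
Taking a = 91 and b = 91 (both in [38, 432]) gives ab = 8281.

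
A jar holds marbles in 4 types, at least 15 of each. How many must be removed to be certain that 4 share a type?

13

In the worst case you draw 3 of each of the 4 types: 4 × 3 = 12.
One more forces 4 of some type, so 12 + 1 = 13.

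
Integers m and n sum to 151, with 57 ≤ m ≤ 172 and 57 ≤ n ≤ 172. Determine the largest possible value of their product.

With m + n fixed, mn peaks when the two are closest together.
Taking m = 75 and n = 76 (both in [57, 172]) gives mn = 5700.

5700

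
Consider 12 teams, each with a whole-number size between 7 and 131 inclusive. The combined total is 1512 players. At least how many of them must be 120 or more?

Each value short of 120 is at most 119, costing at least 131 − 119 = 12 against the maximum total of 1572.
We can afford to lose at most 1572 − 1512 = 60, so at most ⌊60/12⌋ = 5 fall short, and at least 7 are ≥ 120.
Exactly 7 works: 7 values at 131 and 5 at 119 total 1512.

7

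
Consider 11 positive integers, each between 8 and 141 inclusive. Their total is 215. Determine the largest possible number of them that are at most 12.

Suppose k of them are at most 12. Those contribute at most 12 each and the rest at most 141 each.
So the total is at most 12k + 141(11 − k) = 1551 − 129k. This must still be ≥ 215, so k ≤ 10.
k = 10 is achieved by 10 values at 12 and 1 at 141, total 261; lower one of the 141's by 46 (still > 12) to reach 215.

10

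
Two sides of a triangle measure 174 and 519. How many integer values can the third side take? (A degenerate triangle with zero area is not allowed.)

The triangle inequality gives |174 − 519| < c < 174 + 519, i.e. 345 < c < 693.
So c can be any integer from 346 to 692: 347 values.

347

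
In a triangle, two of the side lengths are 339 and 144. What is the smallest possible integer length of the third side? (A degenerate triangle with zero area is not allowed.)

196

The third side must exceed |339 − 144| = 195.
The smallest integer above 195 is 196.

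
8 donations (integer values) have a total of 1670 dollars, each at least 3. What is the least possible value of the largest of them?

The 8 values sum to 1670, so their maximum is at least ⌈1670/8⌉ = 209.
Taking 2 copies of 208 and 6 copies of 209 gives exactly 1670, so 209 is attained.

209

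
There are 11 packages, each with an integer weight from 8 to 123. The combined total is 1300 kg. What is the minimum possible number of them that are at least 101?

If only k of them are at least 101, the other 11 − k are at most 100, so the total is at most k·123 + (11 − k)·100.
This must reach 1300, so k·123 + (11 − k)·100 ≥ 1300, giving k ≥ 9.
Exactly 9 works: 9 values at 123 and 2 at 100 total 1307; lower one of the high values by 7 (still ≥ 101) to hit 1300.

9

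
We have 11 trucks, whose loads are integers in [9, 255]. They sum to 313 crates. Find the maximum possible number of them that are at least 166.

1

If k of the values are ≥ 166, the total is ≥ 166k + 9(11 − k).
Setting 166k + 9(11 − k) ≤ 313 gives 157k ≤ 214, so k ≤ 1.
k = 1 is achieved by 1 value at 166 and 10 at 9, total 256; add 57 to one value (staying below 166) to reach 313.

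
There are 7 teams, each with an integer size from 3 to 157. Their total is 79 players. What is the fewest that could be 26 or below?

If only k of them are at most 26, the other 7 − k are at least 27, so the total is at least (7 − k)·27 + k·3.
This is ≤ 79, so (7 − k)·27 + 3k ≤ 79, which gives k ≥ 5.
Exactly 5 works: 5 values at 3 and 2 at 27 total 69; raise one of the low values by 10 (still ≤ 26) to hit 79.

5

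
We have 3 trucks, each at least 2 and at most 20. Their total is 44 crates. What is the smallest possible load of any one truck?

4

To make one truck as small as possible, make the other 2 as large as possible.
The other 2 contribute at most 2 × 20 = 40, leaving at least 44 − 40 = 4.
Since 4 ≥ 2, this is achievable: one at 4 and 2 at 20.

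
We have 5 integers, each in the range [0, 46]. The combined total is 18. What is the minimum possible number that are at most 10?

4

Let j be the number exceeding 10. Then the total is ≥ 11·j + 0·(5 − j) = 0 + 11j.
So 11j ≤ 18 and j ≤ 1; hence at least 5 − 1 = 4 are ≤ 10.
Exactly 4 works: 4 values at 0 and 1 at 11 total 11; raise one of the low values by 7 (still ≤ 10) to hit 18.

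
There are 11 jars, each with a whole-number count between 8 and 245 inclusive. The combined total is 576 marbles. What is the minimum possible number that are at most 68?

If only k of them are at most 68, the other 11 − k are at least 69, so the total is at least (11 − k)·69 + k·8.
This is ≤ 576, so (11 − k)·69 + 8k ≤ 576, which gives k ≥ 3.
Exactly 3 works: 3 values at 8 and 8 at 69 total 576.

3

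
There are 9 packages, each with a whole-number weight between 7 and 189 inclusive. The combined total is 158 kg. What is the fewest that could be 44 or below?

7

If only k of them are at most 44, the other 9 − k are at least 45, so the total is at least (9 − k)·45 + k·7.
This is ≤ 158, so (9 − k)·45 + 7k ≤ 158, which gives k ≥ 7.
Exactly 7 works: 7 values at 7 and 2 at 45 total 139; raise one of the low values by 19 (still ≤ 44) to hit 158.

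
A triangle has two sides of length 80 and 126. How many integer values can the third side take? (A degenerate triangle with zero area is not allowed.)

The triangle inequality gives |80 − 126| < c < 80 + 126, i.e. 46 < c < 206.
So c can be any integer from 47 to 205: 159 values.

159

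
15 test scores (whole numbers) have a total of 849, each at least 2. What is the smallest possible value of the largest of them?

The average is 849/15 > 56, so not all 15 can be 56 or less; the largest is ≥ 57.
Taking 6 copies of 56 and 9 copies of 57 gives exactly 849, so 57 is attained.

57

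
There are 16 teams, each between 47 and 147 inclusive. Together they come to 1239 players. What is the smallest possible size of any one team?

47

Minimizing one value means maximizing the remaining 15.
The other 15 can take up 15 × 147 = 2205 ≥ 1239 − 47, so one team can sit at its floor of 47.
Achievable: one at 47 and the other 15 totalling 1192, which fits since 15 × 47 ≤ 1192 ≤ 15 × 147.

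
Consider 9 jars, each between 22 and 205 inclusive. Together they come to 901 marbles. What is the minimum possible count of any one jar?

22

Minimizing one value means maximizing the remaining 8.
The other 8 can take up 8 × 205 = 1640 ≥ 901 − 22, so one jar can sit at its floor of 22.
Achievable: one at 22 and the other 8 totalling 879, which fits since 8 × 22 ≤ 879 ≤ 8 × 205.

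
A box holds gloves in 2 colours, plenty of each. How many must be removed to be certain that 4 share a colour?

In the worst case you draw 3 of each of the 2 colours: 2 × 3 = 6.
One more forces 4 of some colour, so 6 + 1 = 7.

7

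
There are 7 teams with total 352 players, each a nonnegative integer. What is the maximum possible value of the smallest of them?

If every one of the 7 were at least 51, the total would be at least 7 × 51 = 357 > 352.
Equality holds with 5 values of 50 and 2 values of 51.

50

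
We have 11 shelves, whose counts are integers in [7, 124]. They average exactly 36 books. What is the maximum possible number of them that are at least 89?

The total is 11 × 36 = 396.
Suppose k of them are at least 89. Those contribute at least 89 each and the other 11 − k at least 7 each.
So the total is at least 89k + 7(11 − k) = 77 + 82k. This must be ≤ 396, giving k ≤ 3.
k = 3 is achieved by 3 values at 89 and 8 at 7, total 323; add 73 to one value (staying below 89) to reach 396.

3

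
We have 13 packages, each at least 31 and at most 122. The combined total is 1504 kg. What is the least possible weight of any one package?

To make one package as small as possible, make the other 12 as large as possible.
The other 12 contribute at most 12 × 122 = 1464, leaving at least 1504 − 1464 = 40.
Since 40 ≥ 31, this is achievable: one at 40 and 12 at 122.

40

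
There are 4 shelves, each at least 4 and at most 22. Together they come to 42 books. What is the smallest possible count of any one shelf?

To make one shelf as small as possible, make the other 3 as large as possible.
The other 3 can take up 3 × 22 = 66 ≥ 42 − 4, so one shelf can sit at its floor of 4.
Achievable: one at 4 and the other 3 totalling 38, which fits since 3 × 4 ≤ 38 ≤ 3 × 22.

4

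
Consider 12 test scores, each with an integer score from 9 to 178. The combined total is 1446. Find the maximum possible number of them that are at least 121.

11

With k values at 121 or above and the rest at least 9, the sum is at least 108 + 112k.
Since the sum is 1446, we need 112k ≤ 1338, i.e. k ≤ 11.
k = 11 is achieved by 11 values at 121 and 1 at 9, total 1340; add 106 to one value (staying below 121) to reach 1446.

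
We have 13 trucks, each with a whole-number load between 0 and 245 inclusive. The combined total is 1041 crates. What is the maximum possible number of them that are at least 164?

6

Suppose k of them are at least 164. Those contribute at least 164 each and the other 13 − k at least 0 each.
So the total is at least 164k + 0(13 − k) = 0 + 164k. This must be ≤ 1041, giving k ≤ 6.
k = 6 is achieved by 6 values at 164 and 7 at 0, total 984; add 57 to one value (staying below 164) to reach 1041.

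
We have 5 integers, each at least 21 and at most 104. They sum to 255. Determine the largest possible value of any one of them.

To make one integer as large as possible, make the other 4 as small as possible.
The other 4 contribute at least 4 × 21 = 84, leaving at most 255 − 84 = 171.
But each integer is capped at 104, so the maximum is 104.
Achievable: one at 104 and the other 4 totalling 151, which fits since 4 × 21 ≤ 151 ≤ 4 × 104.

104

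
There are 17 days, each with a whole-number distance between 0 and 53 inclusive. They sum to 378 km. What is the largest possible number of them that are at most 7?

Suppose k of them are at most 7. Those contribute at most 7 each and the rest at most 53 each.
So the total is at most 7k + 53(17 − k) = 901 − 46k. This must still be ≥ 378, so k ≤ 11.
k = 11 is achieved by 11 values at 7 and 6 at 53, total 395; lower one of the 53's by 17 (still > 7) to reach 378.

11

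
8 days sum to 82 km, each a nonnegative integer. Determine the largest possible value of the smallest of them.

If every one of the 8 were at least 11, the total would be at least 8 × 11 = 88 > 82.
Equality holds with 6 values of 10 and 2 values of 11.

10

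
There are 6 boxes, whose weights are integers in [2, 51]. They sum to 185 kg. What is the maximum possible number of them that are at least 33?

With k values at 33 or above and the rest at least 2, the sum is at least 12 + 31k.
Since the sum is 185, we need 31k ≤ 173, i.e. k ≤ 5.
k = 5 is achieved by 5 values at 33 and 1 at 2, total 167; add 18 to one value (staying below 33) to reach 185.

5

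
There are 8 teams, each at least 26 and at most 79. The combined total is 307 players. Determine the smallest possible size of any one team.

To make one team as small as possible, make the other 7 as large as possible.
The other 7 can take up 7 × 79 = 553 ≥ 307 − 26, so one team can sit at its floor of 26.
Achievable: one at 26 and the other 7 totalling 281, which fits since 7 × 26 ≤ 281 ≤ 7 × 79.

26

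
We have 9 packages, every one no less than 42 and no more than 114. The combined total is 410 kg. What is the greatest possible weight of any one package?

To make one package as large as possible, make the other 8 as small as possible.
The other 8 contribute at least 8 × 42 = 336, leaving at most 410 − 336 = 74.
Since 74 ≤ 114, this is achievable: one at 74 and 8 at 42.

74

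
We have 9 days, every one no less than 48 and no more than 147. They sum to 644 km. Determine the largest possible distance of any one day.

To make one day as large as possible, make the other 8 as small as possible.
The other 8 contribute at least 8 × 48 = 384, leaving at most 644 − 384 = 260.
But each day is capped at 147, so the maximum is 147.
Achievable: one at 147 and the other 8 totalling 497, which fits since 8 × 48 ≤ 497 ≤ 8 × 147.

147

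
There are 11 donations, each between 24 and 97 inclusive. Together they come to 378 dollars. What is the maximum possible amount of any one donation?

97

Maximizing one value means minimizing the remaining 10.
The other 10 contribute at least 10 × 24 = 240, leaving at most 378 − 240 = 138.
But each donation is capped at 97, so the maximum is 97.
Achievable: one at 97 and the other 10 totalling 281, which fits since 10 × 24 ≤ 281 ≤ 10 × 97.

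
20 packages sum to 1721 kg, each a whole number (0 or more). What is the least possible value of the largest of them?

87

The 20 values sum to 1721, so their maximum is at least ⌈1721/20⌉ = 87.
Taking 19 copies of 86 and 1 copy of 87 gives exactly 1721, so 87 is attained.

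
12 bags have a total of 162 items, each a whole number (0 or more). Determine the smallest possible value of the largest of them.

14

If every one of the 12 were at most 13, the total would be at most 12 × 13 = 156 < 162.
Taking 6 copies of 13 and 6 copies of 14 gives exactly 162, so 14 is attained.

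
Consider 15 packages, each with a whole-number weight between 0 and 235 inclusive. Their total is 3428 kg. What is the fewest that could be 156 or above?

Suppose at most 15 − j of them reach 156; then j values are ≤ 155 and the rest ≤ 235.
The total is then ≤ 155·j + 235·(15 − j) = 3525 − 80j. For this to be ≥ 3428 we need j ≤ 1, so at least 15 − 1 = 14 must reach 156.
Exactly 14 works: 14 values at 235 and 1 at 155 total 3445; lower one of the high values by 17 (still ≥ 156) to hit 3428.

14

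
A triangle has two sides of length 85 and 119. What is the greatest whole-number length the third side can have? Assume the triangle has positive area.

The third side must be less than 85 + 119 = 204.
The largest integer below 204 is 203.

203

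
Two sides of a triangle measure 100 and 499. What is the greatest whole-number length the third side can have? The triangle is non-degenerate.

The third side must be less than 100 + 499 = 599.
The largest integer below 599 is 598.

598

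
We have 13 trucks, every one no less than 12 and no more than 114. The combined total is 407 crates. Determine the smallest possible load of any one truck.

12

Minimizing one value means maximizing the remaining 12.
The other 12 can take up 12 × 114 = 1368 ≥ 407 − 12, so one truck can sit at its floor of 12.
Achievable: one at 12 and the other 12 totalling 395, which fits since 12 × 12 ≤ 395 ≤ 12 × 114.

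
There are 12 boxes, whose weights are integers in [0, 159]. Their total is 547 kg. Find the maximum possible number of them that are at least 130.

4

With k values at 130 or above and the rest at least 0, the sum is at least 0 + 130k.
Since the sum is 547, we need 130k ≤ 547, i.e. k ≤ 4.
k = 4 is achieved by 4 values at 130 and 8 at 0, total 520; add 27 to one value (staying below 130) to reach 547.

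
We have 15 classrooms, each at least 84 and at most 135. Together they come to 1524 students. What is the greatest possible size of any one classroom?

135

Maximizing one value means minimizing the remaining 14.
The other 14 contribute at least 14 × 84 = 1176, leaving at most 1524 − 1176 = 348.
But each classroom is capped at 135, so the maximum is 135.
Achievable: one at 135 and the other 14 totalling 1389, which fits since 14 × 84 ≤ 1389 ≤ 14 × 135.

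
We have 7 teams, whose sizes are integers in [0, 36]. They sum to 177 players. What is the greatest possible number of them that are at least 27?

Suppose k of them are at least 27. Those contribute at least 27 each and the other 7 − k at least 0 each.
So the total is at least 27k + 0(7 − k) = 0 + 27k. This must be ≤ 177, giving k ≤ 6.
k = 6 is achieved by 6 values at 27 and 1 at 0, total 162; add 15 to one value (staying below 27) to reach 177.

6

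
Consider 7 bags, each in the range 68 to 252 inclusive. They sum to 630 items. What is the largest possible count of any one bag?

222

Maximizing one value means minimizing the remaining 6.
The other 6 contribute at least 6 × 68 = 408, leaving at most 630 − 408 = 222.
Since 222 ≤ 252, this is achievable: one at 222 and 6 at 68.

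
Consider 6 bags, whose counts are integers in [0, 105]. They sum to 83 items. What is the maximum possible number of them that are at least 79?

1

Suppose k of them are at least 79. Those contribute at least 79 each and the other 6 − k at least 0 each.
So the total is at least 79k + 0(6 − k) = 0 + 79k. This must be ≤ 83, giving k ≤ 1.
k = 1 is achieved by 1 value at 79 and 5 at 0, total 79; add 4 to one value (staying below 79) to reach 83.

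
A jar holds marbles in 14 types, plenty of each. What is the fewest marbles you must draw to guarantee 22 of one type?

You could draw 21 of every type without reaching 22 of any — 294 in all.
One more forces 22 of some type, so 294 + 1 = 295.

295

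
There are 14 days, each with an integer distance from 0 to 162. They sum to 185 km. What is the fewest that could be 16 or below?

4

Each value above 16 is at least 17, contributing at least 17 − 0 = 17 above the floor 0.
The sum exceeds the floor total 0 by 185, so at most ⌊185/17⌋ = 10 exceed 16, and at least 4 are ≤ 16.
Exactly 4 works: 4 values at 0 and 10 at 17 total 170; raise one of the low values by 15 (still ≤ 16) to hit 185.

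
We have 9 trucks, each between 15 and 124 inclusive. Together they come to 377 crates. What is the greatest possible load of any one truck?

Maximizing one value means minimizing the remaining 8.
The other 8 contribute at least 8 × 15 = 120, leaving at most 377 − 120 = 257.
But each truck is capped at 124, so the maximum is 124.
Achievable: one at 124 and the other 8 totalling 253, which fits since 8 × 15 ≤ 253 ≤ 8 × 124.

124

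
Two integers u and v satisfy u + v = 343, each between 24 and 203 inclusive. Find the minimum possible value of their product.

For a fixed sum, uv is smallest when u and v are as far apart as possible.
The extreme feasible split is u = 140, v = 203, giving uv = 28420.

28420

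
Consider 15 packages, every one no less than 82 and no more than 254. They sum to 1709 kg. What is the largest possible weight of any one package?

254

Maximizing one value means minimizing the remaining 14.
The other 14 contribute at least 14 × 82 = 1148, leaving at most 1709 − 1148 = 561.
But each package is capped at 254, so the maximum is 254.
Achievable: one at 254 and the other 14 totalling 1455, which fits since 14 × 82 ≤ 1455 ≤ 14 × 254.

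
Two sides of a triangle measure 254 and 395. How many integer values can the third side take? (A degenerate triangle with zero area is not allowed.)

The triangle inequality gives |254 − 395| < c < 254 + 395, i.e. 141 < c < 649.
So c can be any integer from 142 to 648: 507 values.

507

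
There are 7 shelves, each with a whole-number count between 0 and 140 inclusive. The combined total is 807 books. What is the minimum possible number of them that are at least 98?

3

If only k of them are at least 98, the other 7 − k are at most 97, so the total is at most k·140 + (7 − k)·97.
This must reach 807, so k·140 + (7 − k)·97 ≥ 807, giving k ≥ 3.
Exactly 3 works: 3 values at 140 and 4 at 97 total 808; lower one of the high values by 1 (still ≥ 98) to hit 807.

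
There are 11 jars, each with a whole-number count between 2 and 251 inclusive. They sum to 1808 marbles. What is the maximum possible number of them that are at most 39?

4

Each value at 39 or below falls at least 251 − 39 = 212 short of the ceiling 251.
The ceiling total is 11 × 251 = 2761, and we need 1808, so at most ⌊(2761 − 1808)/212⌋ = 4 can be that low.
k = 4 is achieved by 4 values at 39 and 7 at 251, total 1913; lower one of the 251's by 105 (still > 39) to reach 1808.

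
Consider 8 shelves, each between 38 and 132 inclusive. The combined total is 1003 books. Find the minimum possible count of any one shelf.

To make one shelf as small as possible, make the other 7 as large as possible.
The other 7 contribute at most 7 × 132 = 924, leaving at least 1003 − 924 = 79.
Since 79 ≥ 38, this is achievable: one at 79 and 7 at 132.

79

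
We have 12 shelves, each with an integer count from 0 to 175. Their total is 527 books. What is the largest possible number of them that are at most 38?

11

Each value at 38 or below falls at least 175 − 38 = 137 short of the ceiling 175.
The ceiling total is 12 × 175 = 2100, and we need 527, so at most ⌊(2100 − 527)/137⌋ = 11 can be that low.
k = 11 is achieved by 11 values at 38 and 1 at 175, total 593; lower one of the 175's by 66 (still > 38) to reach 527.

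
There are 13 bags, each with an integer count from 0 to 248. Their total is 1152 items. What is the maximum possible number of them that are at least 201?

Suppose k of them are at least 201. Those contribute at least 201 each and the other 13 − k at least 0 each.
So the total is at least 201k + 0(13 − k) = 0 + 201k. This must be ≤ 1152, giving k ≤ 5.
k = 5 is achieved by 5 values at 201 and 8 at 0, total 1005; add 147 to one value (staying below 201) to reach 1152.

5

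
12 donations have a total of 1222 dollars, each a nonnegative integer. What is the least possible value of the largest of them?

102

The 12 values sum to 1222, so their maximum is at least ⌈1222/12⌉ = 102.
Achievable: 10 of them at 102 and 2 at 101 total 1222.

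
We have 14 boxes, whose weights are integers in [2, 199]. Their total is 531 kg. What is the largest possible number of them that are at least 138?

3

If k of the values are ≥ 138, the total is ≥ 138k + 2(14 − k).
Setting 138k + 2(14 − k) ≤ 531 gives 136k ≤ 503, so k ≤ 3.
k = 3 is achieved by 3 values at 138 and 11 at 2, total 436; add 95 to one value (staying below 138) to reach 531.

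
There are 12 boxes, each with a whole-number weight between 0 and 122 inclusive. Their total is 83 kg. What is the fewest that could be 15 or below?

7

Each value above 15 is at least 16, contributing at least 16 − 0 = 16 above the floor 0.
The sum exceeds the floor total 0 by 83, so at most ⌊83/16⌋ = 5 exceed 15, and at least 7 are ≤ 15.
Exactly 7 works: 7 values at 0 and 5 at 16 total 80; raise one of the low values by 3 (still ≤ 15) to hit 83.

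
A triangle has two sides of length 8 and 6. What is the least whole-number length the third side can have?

3

The third side must exceed |8 − 6| = 2.
The smallest integer above 2 is 3.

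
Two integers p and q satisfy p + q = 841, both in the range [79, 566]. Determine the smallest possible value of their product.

155650

Since p + q is fixed, pushing one of them to its bound minimizes the product.
The extreme feasible split is p = 275, q = 566, giving pq = 155650.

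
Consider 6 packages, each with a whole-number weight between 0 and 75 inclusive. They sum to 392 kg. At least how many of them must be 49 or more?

Suppose at most 6 − j of them reach 49; then j values are ≤ 48 and the rest ≤ 75.
The total is then ≤ 48·j + 75·(6 − j) = 450 − 27j. For this to be ≥ 392 we need j ≤ 2, so at least 6 − 2 = 4 must reach 49.
Exactly 4 works: 4 values at 75 and 2 at 48 total 396; lower one of the high values by 4 (still ≥ 49) to hit 392.

4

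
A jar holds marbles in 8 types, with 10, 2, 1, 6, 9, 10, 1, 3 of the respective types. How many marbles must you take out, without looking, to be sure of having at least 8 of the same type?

35

In the worst case you take as many as possible of each type without reaching 8: 7 + 2 + 1 + 6 + 7 + 7 + 1 + 3 = 34.
The next one must give 8 of some type, so 34 + 1 = 35.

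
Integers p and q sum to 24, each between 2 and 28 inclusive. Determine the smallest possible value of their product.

44

Since p + q is fixed, pushing one of them to its bound minimizes the product.
At the endpoint p = 2, q = 24 − 2 = 22, so pq = 2 × 22 = 44.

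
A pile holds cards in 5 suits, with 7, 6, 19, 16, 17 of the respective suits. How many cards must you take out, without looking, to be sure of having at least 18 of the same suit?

64

In the worst case you take as many as possible of each suit without reaching 18: 7 + 6 + 17 + 16 + 17 = 63.
The next one must give 18 of some suit, so 63 + 1 = 64.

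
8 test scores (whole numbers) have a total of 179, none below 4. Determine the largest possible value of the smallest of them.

The 8 values sum to 179, so their minimum is at most ⌊179/8⌋ = 22.
Achievable: 5 of them at 22 and 3 at 23 total 179.

22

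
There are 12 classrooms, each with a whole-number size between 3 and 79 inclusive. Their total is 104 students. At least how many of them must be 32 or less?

Each value above 32 is at least 33, contributing at least 33 − 3 = 30 above the floor 3.
The sum exceeds the floor total 36 by 68, so at most ⌊68/30⌋ = 2 exceed 32, and at least 10 are ≤ 32.
Exactly 10 works: 10 values at 3 and 2 at 33 total 96; raise one of the low values by 8 (still ≤ 32) to hit 104.

10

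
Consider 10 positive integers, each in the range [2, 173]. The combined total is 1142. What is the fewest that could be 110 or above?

If only k of them are at least 110, the other 10 − k are at most 109, so the total is at most k·173 + (10 − k)·109.
This must reach 1142, so k·173 + (10 − k)·109 ≥ 1142, giving k ≥ 1.
Exactly 1 works: 1 value at 173 and 9 at 109 total 1154; lower one of the high values by 12 (still ≥ 110) to hit 1142.

1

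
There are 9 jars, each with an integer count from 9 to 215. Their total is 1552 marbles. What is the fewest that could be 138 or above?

5

Each value short of 138 is at most 137, costing at least 215 − 137 = 78 against the maximum total of 1935.
We can afford to lose at most 1935 − 1552 = 383, so at most ⌊383/78⌋ = 4 fall short, and at least 5 are ≥ 138.
Exactly 5 works: 5 values at 215 and 4 at 137 total 1623; lower one of the high values by 71 (still ≥ 138) to hit 1552.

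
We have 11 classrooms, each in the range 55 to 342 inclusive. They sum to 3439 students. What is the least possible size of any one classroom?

Minimizing one value means maximizing the remaining 10.
The other 10 can take up 10 × 342 = 3420 ≥ 3439 − 55, so one classroom can sit at its floor of 55.
Achievable: one at 55 and the other 10 totalling 3384, which fits since 10 × 55 ≤ 3384 ≤ 10 × 342.

55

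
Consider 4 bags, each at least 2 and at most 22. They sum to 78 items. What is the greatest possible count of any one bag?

Maximizing one value means minimizing the remaining 3.
The other 3 contribute at least 3 × 2 = 6, leaving at most 78 − 6 = 72.
But each bag is capped at 22, so the maximum is 22.
Achievable: one at 22 and the other 3 totalling 56, which fits since 3 × 2 ≤ 56 ≤ 3 × 22.

22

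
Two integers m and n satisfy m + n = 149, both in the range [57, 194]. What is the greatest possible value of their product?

mn = m(149 − m) is maximized when m is as near 149/2 as the bounds allow.
Taking m = 74 and n = 75 (both in [57, 194]) gives mn = 5550.

5550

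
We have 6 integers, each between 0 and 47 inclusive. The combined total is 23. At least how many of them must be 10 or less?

4

Let j be the number exceeding 10. Then the total is ≥ 11·j + 0·(6 − j) = 0 + 11j.
So 11j ≤ 23 and j ≤ 2; hence at least 6 − 2 = 4 are ≤ 10.
Exactly 4 works: 4 values at 0 and 2 at 11 total 22; raise one of the low values by 1 (still ≤ 10) to hit 23.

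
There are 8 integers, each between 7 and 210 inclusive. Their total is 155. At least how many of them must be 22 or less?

2

If only k of them are at most 22, the other 8 − k are at least 23, so the total is at least (8 − k)·23 + k·7.
This is ≤ 155, so (8 − k)·23 + 7k ≤ 155, which gives k ≥ 2.
Exactly 2 works: 2 values at 7 and 6 at 23 total 152; raise one of the low values by 3 (still ≤ 22) to hit 155.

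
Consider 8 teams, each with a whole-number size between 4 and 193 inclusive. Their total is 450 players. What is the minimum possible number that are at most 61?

1

Each value above 61 is at least 62, contributing at least 62 − 4 = 58 above the floor 4.
The sum exceeds the floor total 32 by 418, so at most ⌊418/58⌋ = 7 exceed 61, and at least 1 are ≤ 61.
Exactly 1 works: 1 value at 4 and 7 at 62 total 438; raise one of the low values by 12 (still ≤ 61) to hit 450.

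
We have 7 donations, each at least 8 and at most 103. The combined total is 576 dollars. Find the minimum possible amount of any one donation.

Minimizing one value means maximizing the remaining 6.
The other 6 can take up 6 × 103 = 618 ≥ 576 − 8, so one donation can sit at its floor of 8.
Achievable: one at 8 and the other 6 totalling 568, which fits since 6 × 8 ≤ 568 ≤ 6 × 103.

8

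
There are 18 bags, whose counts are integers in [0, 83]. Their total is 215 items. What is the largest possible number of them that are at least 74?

2

Suppose k of them are at least 74. Those contribute at least 74 each and the other 18 − k at least 0 each.
So the total is at least 74k + 0(18 − k) = 0 + 74k. This must be ≤ 215, giving k ≤ 2.
k = 2 is achieved by 2 values at 74 and 16 at 0, total 148; add 67 to one value (staying below 74) to reach 215.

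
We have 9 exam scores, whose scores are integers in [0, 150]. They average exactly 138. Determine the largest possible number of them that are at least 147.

The total is 9 × 138 = 1242.
Suppose k of them are at least 147. Those contribute at least 147 each and the other 9 − k at least 0 each.
So the total is at least 147k + 0(9 − k) = 0 + 147k. This must be ≤ 1242, giving k ≤ 8.
k = 8 is achieved by 8 values at 147 and 1 at 0, total 1176; add 66 to one value (staying below 147) to reach 1242.

8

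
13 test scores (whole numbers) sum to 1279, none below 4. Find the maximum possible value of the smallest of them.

98

If every one of the 13 were at least 99, the total would be at least 13 × 99 = 1287 > 1279.
Achievable: 8 of them at 98 and 5 at 99 total 1279.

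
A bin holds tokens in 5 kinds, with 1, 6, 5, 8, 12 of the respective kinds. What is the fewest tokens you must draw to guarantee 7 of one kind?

25

In the worst case you take as many as possible of each kind without reaching 7: 1 + 6 + 5 + 6 + 6 = 24.
The next one must give 7 of some kind, so 24 + 1 = 25.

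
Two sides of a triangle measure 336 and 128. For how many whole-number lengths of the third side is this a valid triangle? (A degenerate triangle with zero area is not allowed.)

The triangle inequality gives |336 − 128| < c < 336 + 128, i.e. 208 < c < 464.
So c can be any integer from 209 to 463: 255 values.

255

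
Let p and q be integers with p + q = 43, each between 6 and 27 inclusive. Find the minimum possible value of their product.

432

For a fixed sum, pq is smallest when p and q are as far apart as possible.
At the endpoint p = 16, q = 43 − 16 = 27, so pq = 16 × 27 = 432.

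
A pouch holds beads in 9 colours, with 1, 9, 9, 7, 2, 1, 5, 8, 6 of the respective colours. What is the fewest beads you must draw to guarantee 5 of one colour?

In the worst case you take as many as possible of each colour without reaching 5: 1 + 4 + 4 + 4 + 2 + 1 + 4 + 4 + 4 = 28.
The next one must give 5 of some colour, so 28 + 1 = 29.

29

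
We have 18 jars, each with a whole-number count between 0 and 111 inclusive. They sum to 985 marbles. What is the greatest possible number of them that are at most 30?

Suppose k of them are at most 30. Those contribute at most 30 each and the rest at most 111 each.
So the total is at most 30k + 111(18 − k) = 1998 − 81k. This must still be ≥ 985, so k ≤ 12.
k = 12 is achieved by 12 values at 30 and 6 at 111, total 1026; lower one of the 111's by 41 (still > 30) to reach 985.

12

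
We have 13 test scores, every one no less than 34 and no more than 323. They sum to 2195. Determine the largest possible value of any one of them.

Maximizing one value means minimizing the remaining 12.
The other 12 contribute at least 12 × 34 = 408, leaving at most 2195 − 408 = 1787.
But each score is capped at 323, so the maximum is 323.
Achievable: one at 323 and the other 12 totalling 1872, which fits since 12 × 34 ≤ 1872 ≤ 12 × 323.

323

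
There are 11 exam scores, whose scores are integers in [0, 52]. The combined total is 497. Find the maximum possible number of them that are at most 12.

Each value at 12 or below falls at least 52 − 12 = 40 short of the ceiling 52.
The ceiling total is 11 × 52 = 572, and we need 497, so at most ⌊(572 − 497)/40⌋ = 1 can be that low.
k = 1 is achieved by 1 value at 12 and 10 at 52, total 532; lower one of the 52's by 35 (still > 12) to reach 497.

1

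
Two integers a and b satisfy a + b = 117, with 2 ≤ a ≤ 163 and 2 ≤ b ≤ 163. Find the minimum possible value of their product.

230

For a fixed sum, ab is smallest when a and b are as far apart as possible.
The extreme feasible split is a = 2, b = 115, giving ab = 230.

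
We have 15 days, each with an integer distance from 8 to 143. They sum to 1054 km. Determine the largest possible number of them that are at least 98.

If k of the values are ≥ 98, the total is ≥ 98k + 8(15 − k).
Setting 98k + 8(15 − k) ≤ 1054 gives 90k ≤ 934, so k ≤ 10.
k = 10 is achieved by 10 values at 98 and 5 at 8, total 1020; add 34 to one value (staying below 98) to reach 1054.

10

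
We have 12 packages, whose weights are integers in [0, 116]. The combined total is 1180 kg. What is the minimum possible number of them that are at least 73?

8

Suppose at most 12 − j of them reach 73; then j values are ≤ 72 and the rest ≤ 116.
The total is then ≤ 72·j + 116·(12 − j) = 1392 − 44j. For this to be ≥ 1180 we need j ≤ 4, so at least 12 − 4 = 8 must reach 73.
Exactly 8 works: 8 values at 116 and 4 at 72 total 1216; lower one of the high values by 36 (still ≥ 73) to hit 1180.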